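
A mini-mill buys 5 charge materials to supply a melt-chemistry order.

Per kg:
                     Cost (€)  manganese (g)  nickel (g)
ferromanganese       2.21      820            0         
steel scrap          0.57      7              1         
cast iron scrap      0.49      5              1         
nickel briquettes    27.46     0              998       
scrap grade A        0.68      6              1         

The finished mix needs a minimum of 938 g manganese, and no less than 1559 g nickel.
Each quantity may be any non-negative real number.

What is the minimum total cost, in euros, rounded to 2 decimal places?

€45.42

Treat it as an LP. Let x1 = kg of ferromanganese, x2 = kg of steel scrap, x3 = kg of cast iron scrap, x4 = kg of nickel briquettes, x5 = kg of scrap grade A.
Minimize 2.21x1 + 0.57x2 + 0.49x3 + 27.46x4 + 0.68x5 subject to:
  820x1 + 7x2 + 5x3 + 6x5 ≥ 938   (manganese)
  1x2 + 1x3 + 998x4 + 1x5 ≥ 1559   (nickel)
  x1, x2, x3, x4, x5 ≥ 0.
The cheapest feasible vertex uses only ferromanganese, nickel briquettes; steel scrap, cast iron scrap, scrap grade A are not used. There the manganese and nickel constraints are tight.
That vertex is x1 = 1.144, x4 = 1.562.
Objective = 2.21·1.144 + 27.46·1.562 = 45.4208.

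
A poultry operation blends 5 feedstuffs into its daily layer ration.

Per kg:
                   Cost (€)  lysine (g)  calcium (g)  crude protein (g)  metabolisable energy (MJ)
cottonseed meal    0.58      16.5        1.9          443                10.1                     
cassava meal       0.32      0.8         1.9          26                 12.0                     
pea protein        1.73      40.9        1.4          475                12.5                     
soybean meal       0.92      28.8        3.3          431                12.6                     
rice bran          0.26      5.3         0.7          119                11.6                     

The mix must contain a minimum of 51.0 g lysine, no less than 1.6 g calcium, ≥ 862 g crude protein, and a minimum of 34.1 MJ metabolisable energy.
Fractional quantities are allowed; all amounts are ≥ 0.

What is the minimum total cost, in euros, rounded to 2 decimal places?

This is a linear program. Let x1 = kg of cottonseed meal, x2 = kg of cassava meal, x3 = kg of pea protein, x4 = kg of soybean meal, x5 = kg of rice bran.
Minimize 0.58x1 + 0.32x2 + 1.73x3 + 0.92x4 + 0.26x5 with:
  16.5x1 + 0.8x2 + 40.9x3 + 28.8x4 + 5.3x5 ≥ 51   (lysine)
  1.9x1 + 1.9x2 + 1.4x3 + 3.3x4 + 0.7x5 ≥ 1.6   (calcium)
  443x1 + 26x2 + 475x3 + 431x4 + 119x5 ≥ 862   (crude protein)
  10.1x1 + 12x2 + 12.5x3 + 12.6x4 + 11.6x5 ≥ 34.1   (metabolisable energy)
  x1, x2, x3, x4, x5 ≥ 0.
The minimum-cost mix takes nothing from cassava meal, pea protein — only cottonseed meal, soybean meal, rice bran. Binding constraints: lysine, crude protein, metabolisable energy.
So cottonseed meal = 0.2632 kg, soybean meal = 1.401 kg, rice bran = 1.188 kg.
Cost = 0.58·0.2632 + 0.92·1.401 + 0.26·1.188 = 1.7505.

€1.75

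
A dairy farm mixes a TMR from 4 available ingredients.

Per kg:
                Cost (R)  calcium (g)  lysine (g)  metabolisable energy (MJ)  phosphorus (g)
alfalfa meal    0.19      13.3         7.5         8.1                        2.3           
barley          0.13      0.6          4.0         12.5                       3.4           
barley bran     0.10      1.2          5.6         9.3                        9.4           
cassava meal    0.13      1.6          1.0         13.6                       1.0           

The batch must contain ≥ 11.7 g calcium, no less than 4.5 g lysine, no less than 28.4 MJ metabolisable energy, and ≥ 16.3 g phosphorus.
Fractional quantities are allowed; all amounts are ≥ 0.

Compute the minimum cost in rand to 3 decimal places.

This is a linear program. Let x1 = kg of alfalfa meal, x2 = kg of barley, x3 = kg of barley bran, x4 = kg of cassava meal.
Minimise 0.19x1 + 0.13x2 + 0.1x3 + 0.13x4 with:
  13.3x1 + 0.6x2 + 1.2x3 + 1.6x4 ≥ 11.7   (calcium)
  7.5x1 + 4x2 + 5.6x3 + 1x4 ≥ 4.5   (lysine)
  8.1x1 + 12.5x2 + 9.3x3 + 13.6x4 ≥ 28.4   (metabolisable energy)
  2.3x1 + 3.4x2 + 9.4x3 + 1x4 ≥ 16.3   (phosphorus)
  x1, x2, x3, x4 ≥ 0.
The cheapest feasible vertex uses only alfalfa meal, barley bran, cassava meal; barley is not used. Binding constraints: calcium, metabolisable energy, phosphorus.
Solving gives x1 = 0.6641, x3 = 1.501, x4 = 0.6665.
Total cost: 0.19·0.6641 + 0.1·1.501 + 0.13·0.6665 = 0.36292.

R0.363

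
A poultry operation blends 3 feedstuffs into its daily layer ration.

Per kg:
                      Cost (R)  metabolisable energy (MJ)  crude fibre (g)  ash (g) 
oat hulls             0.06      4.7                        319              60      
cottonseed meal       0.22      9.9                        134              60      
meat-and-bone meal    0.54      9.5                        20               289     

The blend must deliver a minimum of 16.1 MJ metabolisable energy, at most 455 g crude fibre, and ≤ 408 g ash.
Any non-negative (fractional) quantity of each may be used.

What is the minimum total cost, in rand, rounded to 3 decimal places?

R0.317

Let x1 = kg of oat hulls, x2 = kg of cottonseed meal, x3 = kg of meat-and-bone meal.
min 0.06x1 + 0.22x2 + 0.54x3 s.t.:
  4.7x1 + 9.9x2 + 9.5x3 ≥ 16.1   (metabolisable energy)
  319x1 + 134x2 + 20x3 ≤ 455   (crude fibre)
  60x1 + 60x2 + 289x3 ≤ 408   (ash)
  x1, x2, x3 ≥ 0.
The minimum-cost mix takes nothing from meat-and-bone meal — only oat hulls, cottonseed meal. There the metabolisable energy and crude fibre constraints are tight.
Solving gives x1 = 0.9283, x2 = 1.186.
Total cost: 0.06·0.9283 + 0.22·1.186 = 0.31662.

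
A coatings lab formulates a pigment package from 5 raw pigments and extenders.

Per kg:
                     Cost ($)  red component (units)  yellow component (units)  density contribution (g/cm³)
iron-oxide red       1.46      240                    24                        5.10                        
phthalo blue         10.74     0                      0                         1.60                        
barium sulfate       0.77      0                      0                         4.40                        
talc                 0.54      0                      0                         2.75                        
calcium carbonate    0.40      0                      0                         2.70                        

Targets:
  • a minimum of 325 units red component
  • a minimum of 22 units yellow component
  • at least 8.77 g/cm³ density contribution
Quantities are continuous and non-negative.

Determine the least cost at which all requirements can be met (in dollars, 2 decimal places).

$2.25

Treat it as an LP. Let x1 = kg of iron-oxide red, x2 = kg of phthalo blue, x3 = kg of barium sulfate, x4 = kg of talc, x5 = kg of calcium carbonate.
Minimise 1.46x1 + 10.74x2 + 0.77x3 + 0.54x4 + 0.4x5 s.t.:
  240x1 ≥ 325   (red component)
  24x1 ≥ 22   (yellow component)
  5.1x1 + 1.6x2 + 4.4x3 + 2.75x4 + 2.7x5 ≥ 8.77   (density contribution)
  x1, x2, x3, x4, x5 ≥ 0.
At the optimum only iron-oxide red, calcium carbonate are positive (phthalo blue, barium sulfate, talc = 0). There the red component and density contribution constraints are tight.
Optimal quantities: iron-oxide red = 1.354 kg, calcium carbonate = 0.6903 kg.
Total cost: 1.46·1.354 + 0.4·0.6903 = 2.2530.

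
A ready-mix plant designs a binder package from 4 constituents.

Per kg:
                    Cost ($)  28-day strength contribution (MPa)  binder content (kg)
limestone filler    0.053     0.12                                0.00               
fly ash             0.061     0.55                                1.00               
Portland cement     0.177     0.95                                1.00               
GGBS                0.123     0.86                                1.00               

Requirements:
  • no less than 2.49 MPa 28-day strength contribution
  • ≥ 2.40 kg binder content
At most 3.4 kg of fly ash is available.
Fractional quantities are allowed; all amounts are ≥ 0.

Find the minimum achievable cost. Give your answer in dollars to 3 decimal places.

Treat it as an LP. Let x1 = kg of limestone filler, x2 = kg of fly ash, x3 = kg of Portland cement, x4 = kg of GGBS.
Minimize 0.053x1 + 0.061x2 + 0.177x3 + 0.123x4 with:
  0.12x1 + 0.55x2 + 0.95x3 + 0.86x4 ≥ 2.49   (28-day strength contribution)
  1x2 + 1x3 + 1x4 ≥ 2.4   (binder content)
  x2 ≤ 3.4
  x1, x2, x3, x4 ≥ 0.
At the optimum only fly ash, GGBS are positive (limestone filler, Portland cement = 0). Binding constraints: 28-day strength contribution and the fly ash cap.
That vertex is x2 = 3.4, x4 = 0.7209.
Cost = 0.061·3.4 + 0.123·0.7209 = 0.29607.

$0.296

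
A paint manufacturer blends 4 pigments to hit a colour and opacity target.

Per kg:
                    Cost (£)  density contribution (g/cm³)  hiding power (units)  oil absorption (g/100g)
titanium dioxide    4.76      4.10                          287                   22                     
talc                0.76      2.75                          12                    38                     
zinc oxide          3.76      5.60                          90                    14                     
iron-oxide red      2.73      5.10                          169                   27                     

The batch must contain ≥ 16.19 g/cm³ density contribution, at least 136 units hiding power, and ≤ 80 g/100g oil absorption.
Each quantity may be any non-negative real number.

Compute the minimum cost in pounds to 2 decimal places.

Treat it as an LP. Let x1 = kg of titanium dioxide, x2 = kg of talc, x3 = kg of zinc oxide, x4 = kg of iron-oxide red.
Minimise 4.76x1 + 0.76x2 + 3.76x3 + 2.73x4 with:
  4.1x1 + 2.75x2 + 5.6x3 + 5.1x4 ≥ 16.19   (density contribution)
  287x1 + 12x2 + 90x3 + 169x4 ≥ 136   (hiding power)
  22x1 + 38x2 + 14x3 + 27x4 ≤ 80   (oil absorption)
  x1, x2, x3, x4 ≥ 0.
The minimum-cost mix takes nothing from titanium dioxide, talc — only zinc oxide, iron-oxide red. Binding constraints: density contribution and oil absorption.
So zinc oxide = 0.36504 kg, iron-oxide red = 2.7737 kg.
Total cost: 3.76·0.36504 + 2.73·2.7737 = 8.9448.

£8.94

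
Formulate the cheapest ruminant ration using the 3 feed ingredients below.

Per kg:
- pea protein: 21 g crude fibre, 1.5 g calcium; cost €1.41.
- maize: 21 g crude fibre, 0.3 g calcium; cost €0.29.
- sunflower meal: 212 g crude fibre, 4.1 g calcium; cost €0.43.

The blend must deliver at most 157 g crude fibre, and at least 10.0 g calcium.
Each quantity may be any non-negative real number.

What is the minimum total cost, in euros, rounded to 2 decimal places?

€9.02

This is a linear program. Let x1 = kg of pea protein, x2 = kg of maize, x3 = kg of sunflower meal.
min 1.41x1 + 0.29x2 + 0.43x3 with:
  21x1 + 21x2 + 212x3 ≤ 157   (crude fibre)
  1.5x1 + 0.3x2 + 4.1x3 ≥ 10   (calcium)
  x1, x2, x3 ≥ 0.
The minimum-cost mix takes nothing from maize — only pea protein, sunflower meal. Binding constraints: crude fibre and calcium.
That vertex is x1 = 6.366, x3 = 0.11.
Objective = 1.41·6.366 + 0.43·0.11 = 9.0234.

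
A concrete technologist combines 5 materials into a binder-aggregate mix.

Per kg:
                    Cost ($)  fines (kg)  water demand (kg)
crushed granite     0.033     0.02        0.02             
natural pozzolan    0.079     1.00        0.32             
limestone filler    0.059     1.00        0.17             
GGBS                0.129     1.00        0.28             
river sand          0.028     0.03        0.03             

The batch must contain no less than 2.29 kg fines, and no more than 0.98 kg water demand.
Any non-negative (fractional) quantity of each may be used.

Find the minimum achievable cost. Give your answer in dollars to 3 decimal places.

$0.135

Let x1 = kg of crushed granite, x2 = kg of natural pozzolan, x3 = kg of limestone filler, x4 = kg of GGBS, x5 = kg of river sand.
Minimise 0.033x1 + 0.079x2 + 0.059x3 + 0.129x4 + 0.028x5 s.t.:
  0.02x1 + 1x2 + 1x3 + 1x4 + 0.03x5 ≥ 2.29   (fines)
  0.02x1 + 0.32x2 + 0.17x3 + 0.28x4 + 0.03x5 ≤ 0.98   (water demand)
  x1, x2, x3, x4, x5 ≥ 0.
The minimum-cost mix takes nothing from crushed granite, natural pozzolan, GGBS, river sand — only limestone filler. The fines requirement is met with equality.
That vertex is x3 = 2.29.
Hence cost = 0.059·2.29 = $0.13511.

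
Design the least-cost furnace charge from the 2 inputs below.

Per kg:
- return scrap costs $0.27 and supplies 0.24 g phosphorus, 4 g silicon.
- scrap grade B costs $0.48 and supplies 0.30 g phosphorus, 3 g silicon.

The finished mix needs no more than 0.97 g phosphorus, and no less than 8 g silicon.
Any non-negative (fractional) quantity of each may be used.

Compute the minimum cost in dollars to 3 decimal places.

$0.540

Treat it as an LP. Let x1 = kg of return scrap, x2 = kg of scrap grade B.
Minimise 0.27x1 + 0.48x2 subject to:
  0.24x1 + 0.3x2 ≤ 0.97   (phosphorus)
  4x1 + 3x2 ≥ 8   (silicon)
  x1, x2 ≥ 0.
The cheapest feasible vertex uses only return scrap; scrap grade B is not used. The silicon requirement is met with equality.
Optimal quantities: return scrap = 2 kg.
Cost = 0.27·2 = 0.54000.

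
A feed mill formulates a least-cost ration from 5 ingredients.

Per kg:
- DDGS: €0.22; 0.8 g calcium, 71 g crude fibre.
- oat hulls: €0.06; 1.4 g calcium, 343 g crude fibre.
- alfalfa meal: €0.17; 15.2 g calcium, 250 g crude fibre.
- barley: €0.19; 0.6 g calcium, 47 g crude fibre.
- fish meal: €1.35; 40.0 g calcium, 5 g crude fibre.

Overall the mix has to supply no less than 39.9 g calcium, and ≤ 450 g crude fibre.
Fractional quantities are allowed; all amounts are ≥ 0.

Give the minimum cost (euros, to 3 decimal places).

€0.731

Set it up as a linear program. Let x1 = kg of DDGS, x2 = kg of oat hulls, x3 = kg of alfalfa meal, x4 = kg of barley, x5 = kg of fish meal.
min 0.22x1 + 0.06x2 + 0.17x3 + 0.19x4 + 1.35x5 with:
  0.8x1 + 1.4x2 + 15.2x3 + 0.6x4 + 40x5 ≥ 39.9   (calcium)
  71x1 + 343x2 + 250x3 + 47x4 + 5x5 ≤ 450   (crude fibre)
  x1, x2, x3, x4, x5 ≥ 0.
The cheapest feasible vertex uses only alfalfa meal, fish meal; DDGS, oat hulls, barley are not used. Binding constraints: calcium and crude fibre.
Solving gives x3 = 1.794, x5 = 0.3159.
Objective = 0.17·1.794 + 1.35·0.3159 = 0.73145.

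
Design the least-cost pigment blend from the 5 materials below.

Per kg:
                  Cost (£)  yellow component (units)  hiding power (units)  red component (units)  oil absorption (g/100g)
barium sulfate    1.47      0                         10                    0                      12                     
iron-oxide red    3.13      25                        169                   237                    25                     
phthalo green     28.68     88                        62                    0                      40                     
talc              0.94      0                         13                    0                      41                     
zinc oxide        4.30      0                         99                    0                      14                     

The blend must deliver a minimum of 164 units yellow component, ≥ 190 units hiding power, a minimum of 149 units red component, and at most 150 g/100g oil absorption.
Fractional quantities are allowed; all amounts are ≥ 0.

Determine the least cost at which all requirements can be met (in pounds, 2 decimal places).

£25.68

Set it up as a linear program. Let x1 = kg of barium sulfate, x2 = kg of iron-oxide red, x3 = kg of phthalo green, x4 = kg of talc, x5 = kg of zinc oxide.
Minimize 1.47x1 + 3.13x2 + 28.68x3 + 0.94x4 + 4.3x5 subject to:
  25x2 + 88x3 ≥ 164   (yellow component)
  10x1 + 169x2 + 62x3 + 13x4 + 99x5 ≥ 190   (hiding power)
  237x2 ≥ 149   (red component)
  12x1 + 25x2 + 40x3 + 41x4 + 14x5 ≤ 150   (oil absorption)
  x1, x2, x3, x4, x5 ≥ 0.
At the optimum only iron-oxide red, phthalo green are positive (barium sulfate, talc, zinc oxide = 0). Binding constraints: yellow component and oil absorption.
That vertex is x2 = 5.533, x3 = 0.2917.
Objective = 3.13·5.533 + 28.68·0.2917 = 25.6842.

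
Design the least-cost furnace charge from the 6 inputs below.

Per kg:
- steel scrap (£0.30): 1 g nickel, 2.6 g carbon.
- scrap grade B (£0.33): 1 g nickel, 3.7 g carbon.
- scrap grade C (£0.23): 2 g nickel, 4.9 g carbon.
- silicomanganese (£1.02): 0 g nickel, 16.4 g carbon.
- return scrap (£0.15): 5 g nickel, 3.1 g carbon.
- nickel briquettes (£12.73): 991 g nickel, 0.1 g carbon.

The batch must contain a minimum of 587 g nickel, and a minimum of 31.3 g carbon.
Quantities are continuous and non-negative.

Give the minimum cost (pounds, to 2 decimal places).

£8.40

Let x1 = kg of steel scrap, x2 = kg of scrap grade B, x3 = kg of scrap grade C, x4 = kg of silicomanganese, x5 = kg of return scrap, x6 = kg of nickel briquettes.
Minimise 0.3x1 + 0.33x2 + 0.23x3 + 1.02x4 + 0.15x5 + 12.73x6 subject to:
  1x1 + 1x2 + 2x3 + 5x5 + 991x6 ≥ 587   (nickel)
  2.6x1 + 3.7x2 + 4.9x3 + 16.4x4 + 3.1x5 + 0.1x6 ≥ 31.3   (carbon)
  x1, x2, x3, x4, x5, x6 ≥ 0.
The minimum-cost mix takes nothing from steel scrap, scrap grade B, scrap grade C, silicomanganese — only return scrap, nickel briquettes. There the nickel and carbon constraints are tight.
Solving gives x5 = 10.079, x6 = 0.54148.
Hence cost = 0.15·10.079 + 12.73·0.54148 = £8.4049.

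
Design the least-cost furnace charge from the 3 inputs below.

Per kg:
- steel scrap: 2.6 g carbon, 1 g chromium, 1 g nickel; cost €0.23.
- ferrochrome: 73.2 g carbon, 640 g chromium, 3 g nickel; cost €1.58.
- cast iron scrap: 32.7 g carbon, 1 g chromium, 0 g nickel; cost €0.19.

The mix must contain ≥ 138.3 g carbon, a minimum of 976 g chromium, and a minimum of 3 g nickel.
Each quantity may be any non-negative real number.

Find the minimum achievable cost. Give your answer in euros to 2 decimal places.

€2.56

Let x1 = kg of steel scrap, x2 = kg of ferrochrome, x3 = kg of cast iron scrap.
min 0.23x1 + 1.58x2 + 0.19x3 subject to:
  2.6x1 + 73.2x2 + 32.7x3 ≥ 138.3   (carbon)
  1x1 + 640x2 + 1x3 ≥ 976   (chromium)
  1x1 + 3x2 ≥ 3   (nickel)
  x1, x2, x3 ≥ 0.
The cheapest feasible vertex uses only ferrochrome, cast iron scrap; steel scrap is not used. Binding constraints: carbon and chromium.
That vertex is x2 = 1.524, x3 = 0.8185.
Cost = 1.58·1.524 + 0.19·0.8185 = 2.5634.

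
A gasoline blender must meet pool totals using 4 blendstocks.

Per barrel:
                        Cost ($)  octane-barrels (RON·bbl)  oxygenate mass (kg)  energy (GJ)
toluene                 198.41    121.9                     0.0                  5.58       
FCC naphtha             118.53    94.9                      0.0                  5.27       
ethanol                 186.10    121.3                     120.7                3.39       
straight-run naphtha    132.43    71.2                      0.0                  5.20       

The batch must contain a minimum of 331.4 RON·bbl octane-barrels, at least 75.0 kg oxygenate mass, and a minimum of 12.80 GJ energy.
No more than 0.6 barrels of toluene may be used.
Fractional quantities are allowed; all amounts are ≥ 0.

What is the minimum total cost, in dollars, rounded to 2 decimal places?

$435.42

Let x1 = barrels of toluene, x2 = barrels of FCC naphtha, x3 = barrels of ethanol, x4 = barrels of straight-run naphtha.
Minimise 198.41x1 + 118.53x2 + 186.1x3 + 132.43x4 subject to:
  121.9x1 + 94.9x2 + 121.3x3 + 71.2x4 ≥ 331.4   (octane-barrels)
  120.7x3 ≥ 75   (oxygenate mass)
  5.58x1 + 5.27x2 + 3.39x3 + 5.2x4 ≥ 12.8   (energy)
  x1 ≤ 0.6
  x1, x2, x3, x4 ≥ 0.
The minimum-cost mix takes nothing from toluene, straight-run naphtha — only FCC naphtha, ethanol. Binding constraints: octane-barrels and oxygenate mass.
That vertex is x2 = 2.6979, x3 = 0.62138.
Total cost: 118.53·2.6979 + 186.1·0.62138 = 435.4209.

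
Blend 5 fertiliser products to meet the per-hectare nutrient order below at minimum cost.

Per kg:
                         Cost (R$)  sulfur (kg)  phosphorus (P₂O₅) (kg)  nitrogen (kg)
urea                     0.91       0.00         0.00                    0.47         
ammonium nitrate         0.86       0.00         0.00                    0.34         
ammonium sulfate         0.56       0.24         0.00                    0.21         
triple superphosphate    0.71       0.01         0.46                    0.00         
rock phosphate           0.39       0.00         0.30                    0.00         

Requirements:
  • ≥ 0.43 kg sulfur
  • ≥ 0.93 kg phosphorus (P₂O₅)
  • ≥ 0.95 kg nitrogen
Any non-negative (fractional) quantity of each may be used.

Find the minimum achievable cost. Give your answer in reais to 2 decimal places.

Set it up as a linear program. Let x1 = kg of urea, x2 = kg of ammonium nitrate, x3 = kg of ammonium sulfate, x4 = kg of triple superphosphate, x5 = kg of rock phosphate.
Minimise 0.91x1 + 0.86x2 + 0.56x3 + 0.71x4 + 0.39x5 with:
  0.24x3 + 0.01x4 ≥ 0.43   (sulfur)
  0.46x4 + 0.3x5 ≥ 0.93   (phosphorus (P₂O₅))
  0.47x1 + 0.34x2 + 0.21x3 ≥ 0.95   (nitrogen)
  x1, x2, x3, x4, x5 ≥ 0.
At the optimum only urea, ammonium sulfate, rock phosphate are positive (ammonium nitrate, triple superphosphate = 0). There the sulfur, phosphorus (P₂O₅), nitrogen constraints are tight.
That vertex is x1 = 1.221, x3 = 1.792, x5 = 3.1.
Objective = 0.91·1.221 + 0.56·1.792 + 0.39·3.1 = 3.3236.

R$3.32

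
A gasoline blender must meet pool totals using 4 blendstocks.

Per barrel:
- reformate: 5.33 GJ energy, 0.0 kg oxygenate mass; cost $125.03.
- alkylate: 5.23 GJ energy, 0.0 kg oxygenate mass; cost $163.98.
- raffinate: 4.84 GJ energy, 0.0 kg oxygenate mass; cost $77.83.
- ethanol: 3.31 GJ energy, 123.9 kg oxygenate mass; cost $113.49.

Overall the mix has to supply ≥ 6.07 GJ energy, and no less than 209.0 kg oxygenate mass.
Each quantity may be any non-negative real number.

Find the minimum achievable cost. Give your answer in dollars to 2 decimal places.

Let x1 = barrels of reformate, x2 = barrels of alkylate, x3 = barrels of raffinate, x4 = barrels of ethanol.
Minimize 125.03x1 + 163.98x2 + 77.83x3 + 113.49x4 with:
  5.33x1 + 5.23x2 + 4.84x3 + 3.31x4 ≥ 6.07   (energy)
  123.9x4 ≥ 209   (oxygenate mass)
  x1, x2, x3, x4 ≥ 0.
At the optimum only raffinate, ethanol are positive (reformate, alkylate = 0). Binding constraints: energy and oxygenate mass.
Optimal quantities: raffinate = 0.10053 barrels, ethanol = 1.6868 barrels.
Cost = 77.83·0.10053 + 113.49·1.6868 = 199.2592.

$199.26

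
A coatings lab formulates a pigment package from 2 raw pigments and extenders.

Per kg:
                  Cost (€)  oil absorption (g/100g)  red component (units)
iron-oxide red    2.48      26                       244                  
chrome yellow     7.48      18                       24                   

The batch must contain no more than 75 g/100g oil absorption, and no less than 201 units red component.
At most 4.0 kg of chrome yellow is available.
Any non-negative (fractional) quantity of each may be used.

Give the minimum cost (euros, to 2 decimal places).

This is a linear program. Let x1 = kg of iron-oxide red, x2 = kg of chrome yellow.
min 2.48x1 + 7.48x2 s.t.:
  26x1 + 18x2 ≤ 75   (oil absorption)
  244x1 + 24x2 ≥ 201   (red component)
  x2 ≤ 4
  x1, x2 ≥ 0.
The optimal basis is {iron-oxide red}; chrome yellow drops out. Binding constraint: red component.
Solving gives x1 = 0.8238.
Objective = 2.48·0.8238 = 2.0430.

€2.04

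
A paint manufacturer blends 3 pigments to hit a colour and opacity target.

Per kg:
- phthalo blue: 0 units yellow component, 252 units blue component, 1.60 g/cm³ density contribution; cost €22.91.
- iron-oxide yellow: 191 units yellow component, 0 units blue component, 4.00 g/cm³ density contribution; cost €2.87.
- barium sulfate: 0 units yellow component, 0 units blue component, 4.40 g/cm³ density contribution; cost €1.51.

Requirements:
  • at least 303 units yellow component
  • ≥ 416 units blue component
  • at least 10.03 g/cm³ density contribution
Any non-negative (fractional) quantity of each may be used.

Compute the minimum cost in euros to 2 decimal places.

Treat it as an LP. Let x1 = kg of phthalo blue, x2 = kg of iron-oxide yellow, x3 = kg of barium sulfate.
Minimize 22.91x1 + 2.87x2 + 1.51x3 with:
  191x2 ≥ 303   (yellow component)
  252x1 ≥ 416   (blue component)
  1.6x1 + 4x2 + 4.4x3 ≥ 10.03   (density contribution)
  x1, x2, x3 ≥ 0.
The optimal mix uses every input. There the yellow component, blue component, density contribution constraints are tight.
That vertex is x1 = 1.651, x2 = 1.586, x3 = 0.2371.
Objective = 22.91·1.651 + 2.87·1.586 + 1.51·0.2371 = 42.7343.

€42.73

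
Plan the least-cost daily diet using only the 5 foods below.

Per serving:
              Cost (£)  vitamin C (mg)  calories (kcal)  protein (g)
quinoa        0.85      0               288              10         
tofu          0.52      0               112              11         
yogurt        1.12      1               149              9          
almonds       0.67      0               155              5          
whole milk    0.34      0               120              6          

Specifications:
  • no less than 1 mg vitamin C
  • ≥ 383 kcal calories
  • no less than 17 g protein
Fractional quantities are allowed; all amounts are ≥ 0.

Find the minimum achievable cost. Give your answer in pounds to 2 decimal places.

£1.78

Let x1 = servings of quinoa, x2 = servings of tofu, x3 = servings of yogurt, x4 = servings of almonds, x5 = servings of whole milk.
Minimize 0.85x1 + 0.52x2 + 1.12x3 + 0.67x4 + 0.34x5 s.t.:
  1x3 ≥ 1   (vitamin C)
  288x1 + 112x2 + 149x3 + 155x4 + 120x5 ≥ 383   (calories)
  10x1 + 11x2 + 9x3 + 5x4 + 6x5 ≥ 17   (protein)
  x1, x2, x3, x4, x5 ≥ 0.
The minimum-cost mix takes nothing from quinoa, tofu, almonds — only yogurt, whole milk. The vitamin C and calories requirements are met with equality.
So yogurt = 1 serving, whole milk = 1.95 servings.
Objective = 1.12·1 + 0.34·1.95 = 1.7830.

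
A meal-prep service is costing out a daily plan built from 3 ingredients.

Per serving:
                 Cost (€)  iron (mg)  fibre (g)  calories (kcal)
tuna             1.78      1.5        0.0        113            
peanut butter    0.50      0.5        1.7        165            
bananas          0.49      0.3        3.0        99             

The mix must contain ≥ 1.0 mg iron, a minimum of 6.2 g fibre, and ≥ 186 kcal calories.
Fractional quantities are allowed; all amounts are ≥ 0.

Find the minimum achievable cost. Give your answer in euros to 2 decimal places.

€1.27

Let x1 = servings of tuna, x2 = servings of peanut butter, x3 = servings of bananas.
min 1.78x1 + 0.5x2 + 0.49x3 subject to:
  1.5x1 + 0.5x2 + 0.3x3 ≥ 1   (iron)
  1.7x2 + 3x3 ≥ 6.2   (fibre)
  113x1 + 165x2 + 99x3 ≥ 186   (calories)
  x1, x2, x3 ≥ 0.
The cheapest feasible vertex uses only peanut butter, bananas; tuna is not used. There the iron and fibre constraints are tight.
So peanut butter = 1.152 servings, bananas = 1.414 servings.
Total cost: 0.5·1.152 + 0.49·1.414 = 1.2689.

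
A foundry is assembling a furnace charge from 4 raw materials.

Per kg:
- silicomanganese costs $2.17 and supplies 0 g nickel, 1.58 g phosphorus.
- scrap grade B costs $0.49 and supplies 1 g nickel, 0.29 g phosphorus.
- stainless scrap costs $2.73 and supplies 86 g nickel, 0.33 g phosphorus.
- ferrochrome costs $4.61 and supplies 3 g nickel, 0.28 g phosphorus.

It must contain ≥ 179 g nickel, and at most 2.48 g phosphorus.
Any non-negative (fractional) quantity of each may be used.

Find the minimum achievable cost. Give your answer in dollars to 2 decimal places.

Treat it as an LP. Let x1 = kg of silicomanganese, x2 = kg of scrap grade B, x3 = kg of stainless scrap, x4 = kg of ferrochrome.
Minimise 2.17x1 + 0.49x2 + 2.73x3 + 4.61x4 s.t.:
  1x2 + 86x3 + 3x4 ≥ 179   (nickel)
  1.58x1 + 0.29x2 + 0.33x3 + 0.28x4 ≤ 2.48   (phosphorus)
  x1, x2, x3, x4 ≥ 0.
The optimal basis is {stainless scrap}; silicomanganese, scrap grade B, ferrochrome drop out. The nickel requirement is met with equality.
Optimal quantities: stainless scrap = 2.081 kg.
Hence cost = 2.73·2.081 = $5.6811.

$5.68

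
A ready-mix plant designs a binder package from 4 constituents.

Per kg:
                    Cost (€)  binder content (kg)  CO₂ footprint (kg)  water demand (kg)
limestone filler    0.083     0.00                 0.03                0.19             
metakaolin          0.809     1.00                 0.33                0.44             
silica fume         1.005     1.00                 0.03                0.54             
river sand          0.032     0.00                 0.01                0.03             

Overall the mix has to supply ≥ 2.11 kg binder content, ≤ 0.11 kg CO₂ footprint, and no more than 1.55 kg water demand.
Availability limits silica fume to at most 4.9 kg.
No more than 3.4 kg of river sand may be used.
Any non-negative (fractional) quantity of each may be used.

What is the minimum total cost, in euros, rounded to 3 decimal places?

€2.090

Let x1 = kg of limestone filler, x2 = kg of metakaolin, x3 = kg of silica fume, x4 = kg of river sand.
Minimize 0.083x1 + 0.809x2 + 1.005x3 + 0.032x4 subject to:
  1x2 + 1x3 ≥ 2.11   (binder content)
  0.03x1 + 0.33x2 + 0.03x3 + 0.01x4 ≤ 0.11   (CO₂ footprint)
  0.19x1 + 0.44x2 + 0.54x3 + 0.03x4 ≤ 1.55   (water demand)
  x3 ≤ 4.9
  x4 ≤ 3.4
  x1, x2, x3, x4 ≥ 0.
The cheapest feasible vertex uses only metakaolin, silica fume; limestone filler, river sand are not used. The binder content and CO₂ footprint requirements are met with equality.
Optimal quantities: metakaolin = 0.1557 kg, silica fume = 1.954 kg.
Hence cost = 0.809·0.1557 + 1.005·1.954 = €2.08973.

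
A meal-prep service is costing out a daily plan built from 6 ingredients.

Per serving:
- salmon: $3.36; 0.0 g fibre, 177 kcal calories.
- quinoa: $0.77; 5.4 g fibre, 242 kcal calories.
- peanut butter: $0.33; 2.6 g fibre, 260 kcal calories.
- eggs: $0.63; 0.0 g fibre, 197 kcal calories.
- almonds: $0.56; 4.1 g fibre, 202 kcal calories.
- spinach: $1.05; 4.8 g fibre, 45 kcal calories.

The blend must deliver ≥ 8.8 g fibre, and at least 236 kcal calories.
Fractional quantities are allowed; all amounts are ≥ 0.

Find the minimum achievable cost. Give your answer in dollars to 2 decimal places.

Treat it as an LP. Let x1 = servings of salmon, x2 = servings of quinoa, x3 = servings of peanut butter, x4 = servings of eggs, x5 = servings of almonds, x6 = servings of spinach.
min 3.36x1 + 0.77x2 + 0.33x3 + 0.63x4 + 0.56x5 + 1.05x6 with:
  5.4x2 + 2.6x3 + 4.1x5 + 4.8x6 ≥ 8.8   (fibre)
  177x1 + 242x2 + 260x3 + 197x4 + 202x5 + 45x6 ≥ 236   (calories)
  x1, x2, x3, x4, x5, x6 ≥ 0.
The minimum-cost mix takes nothing from salmon, quinoa, eggs, almonds, spinach — only peanut butter. Binding constraint: fibre.
So peanut butter = 3.385 servings.
Objective = 0.33·3.385 = 1.1171.

$1.12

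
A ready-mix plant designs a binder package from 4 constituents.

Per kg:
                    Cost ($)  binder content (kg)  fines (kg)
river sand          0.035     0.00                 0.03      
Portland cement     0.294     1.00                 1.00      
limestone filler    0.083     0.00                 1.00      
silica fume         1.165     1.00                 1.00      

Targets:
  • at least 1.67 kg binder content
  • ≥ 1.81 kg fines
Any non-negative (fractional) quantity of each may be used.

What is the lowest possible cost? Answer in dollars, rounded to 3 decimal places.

$0.503

Treat it as an LP. Let x1 = kg of river sand, x2 = kg of Portland cement, x3 = kg of limestone filler, x4 = kg of silica fume.
min 0.035x1 + 0.294x2 + 0.083x3 + 1.165x4 with:
  1x2 + 1x4 ≥ 1.67   (binder content)
  0.03x1 + 1x2 + 1x3 + 1x4 ≥ 1.81   (fines)
  x1, x2, x3, x4 ≥ 0.
The cheapest feasible vertex uses only Portland cement, limestone filler; river sand, silica fume are not used. The binder content and fines requirements are met with equality.
Optimal quantities: Portland cement = 1.67 kg, limestone filler = 0.14 kg.
Total cost: 0.294·1.67 + 0.083·0.14 = 0.50260.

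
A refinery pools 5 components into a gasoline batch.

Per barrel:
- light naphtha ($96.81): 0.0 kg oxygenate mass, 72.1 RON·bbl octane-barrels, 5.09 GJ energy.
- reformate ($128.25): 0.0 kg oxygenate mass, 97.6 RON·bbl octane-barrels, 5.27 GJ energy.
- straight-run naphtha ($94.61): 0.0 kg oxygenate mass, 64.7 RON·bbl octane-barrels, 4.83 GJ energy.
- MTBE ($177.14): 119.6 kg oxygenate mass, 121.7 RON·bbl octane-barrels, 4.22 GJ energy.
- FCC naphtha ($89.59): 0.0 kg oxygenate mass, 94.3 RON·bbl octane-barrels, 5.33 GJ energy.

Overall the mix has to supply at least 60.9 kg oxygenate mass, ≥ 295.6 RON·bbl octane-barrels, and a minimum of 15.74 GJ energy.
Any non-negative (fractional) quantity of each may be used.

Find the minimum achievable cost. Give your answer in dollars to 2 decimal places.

$318.65

Let x1 = barrels of light naphtha, x2 = barrels of reformate, x3 = barrels of straight-run naphtha, x4 = barrels of MTBE, x5 = barrels of FCC naphtha.
Minimise 96.81x1 + 128.25x2 + 94.61x3 + 177.14x4 + 89.59x5 s.t.:
  119.6x4 ≥ 60.9   (oxygenate mass)
  72.1x1 + 97.6x2 + 64.7x3 + 121.7x4 + 94.3x5 ≥ 295.6   (octane-barrels)
  5.09x1 + 5.27x2 + 4.83x3 + 4.22x4 + 5.33x5 ≥ 15.74   (energy)
  x1, x2, x3, x4, x5 ≥ 0.
At the optimum only MTBE, FCC naphtha are positive (light naphtha, reformate, straight-run naphtha = 0). Binding constraints: oxygenate mass and energy.
That vertex is x4 = 0.5092, x5 = 2.55.
Cost = 177.14·0.5092 + 89.59·2.55 = 318.6542.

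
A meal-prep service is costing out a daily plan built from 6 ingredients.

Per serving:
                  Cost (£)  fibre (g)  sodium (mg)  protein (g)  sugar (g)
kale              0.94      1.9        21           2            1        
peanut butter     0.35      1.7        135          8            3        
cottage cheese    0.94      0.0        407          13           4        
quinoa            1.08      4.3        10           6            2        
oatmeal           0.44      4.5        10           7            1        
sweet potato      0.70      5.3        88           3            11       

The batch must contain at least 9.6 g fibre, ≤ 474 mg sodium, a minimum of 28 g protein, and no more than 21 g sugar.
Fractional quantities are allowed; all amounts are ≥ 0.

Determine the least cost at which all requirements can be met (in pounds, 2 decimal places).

£1.39

Let x1 = servings of kale, x2 = servings of peanut butter, x3 = servings of cottage cheese, x4 = servings of quinoa, x5 = servings of oatmeal, x6 = servings of sweet potato.
Minimise 0.94x1 + 0.35x2 + 0.94x3 + 1.08x4 + 0.44x5 + 0.7x6 with:
  1.9x1 + 1.7x2 + 4.3x4 + 4.5x5 + 5.3x6 ≥ 9.6   (fibre)
  21x1 + 135x2 + 407x3 + 10x4 + 10x5 + 88x6 ≤ 474   (sodium)
  2x1 + 8x2 + 13x3 + 6x4 + 7x5 + 3x6 ≥ 28   (protein)
  1x1 + 3x2 + 4x3 + 2x4 + 1x5 + 11x6 ≤ 21   (sugar)
  x1, x2, x3, x4, x5, x6 ≥ 0.
The optimal basis is {peanut butter, oatmeal}; kale, cottage cheese, quinoa, sweet potato drop out. The fibre and protein requirements are met with equality.
That vertex is x2 = 2.44, x5 = 1.212.
Hence cost = 0.35·2.44 + 0.44·1.212 = £1.3873.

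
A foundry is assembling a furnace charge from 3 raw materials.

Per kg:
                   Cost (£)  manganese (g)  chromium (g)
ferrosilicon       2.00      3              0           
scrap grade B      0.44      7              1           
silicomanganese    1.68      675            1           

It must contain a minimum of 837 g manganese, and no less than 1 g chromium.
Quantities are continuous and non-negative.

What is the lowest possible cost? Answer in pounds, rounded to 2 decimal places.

£2.08

Set it up as a linear program. Let x1 = kg of ferrosilicon, x2 = kg of scrap grade B, x3 = kg of silicomanganese.
min 2x1 + 0.44x2 + 1.68x3 subject to:
  3x1 + 7x2 + 675x3 ≥ 837   (manganese)
  1x2 + 1x3 ≥ 1   (chromium)
  x1, x2, x3 ≥ 0.
The cheapest feasible vertex uses only silicomanganese; ferrosilicon, scrap grade B are not used. The manganese requirement is met with equality.
Optimal quantities: silicomanganese = 1.24 kg.
Cost = 1.68·1.24 = 2.0832.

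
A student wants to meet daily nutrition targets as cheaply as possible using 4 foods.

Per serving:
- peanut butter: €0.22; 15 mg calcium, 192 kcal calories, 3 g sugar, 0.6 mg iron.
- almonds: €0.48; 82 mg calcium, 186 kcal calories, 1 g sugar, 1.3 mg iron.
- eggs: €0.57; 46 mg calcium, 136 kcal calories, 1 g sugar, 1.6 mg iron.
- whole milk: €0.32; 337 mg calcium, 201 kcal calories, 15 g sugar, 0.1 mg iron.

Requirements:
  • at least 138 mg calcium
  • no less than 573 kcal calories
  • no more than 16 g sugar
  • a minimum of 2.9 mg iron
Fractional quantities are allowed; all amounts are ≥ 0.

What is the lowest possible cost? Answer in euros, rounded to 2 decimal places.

€1.07

Treat it as an LP. Let x1 = servings of peanut butter, x2 = servings of almonds, x3 = servings of eggs, x4 = servings of whole milk.
Minimize 0.22x1 + 0.48x2 + 0.57x3 + 0.32x4 subject to:
  15x1 + 82x2 + 46x3 + 337x4 ≥ 138   (calcium)
  192x1 + 186x2 + 136x3 + 201x4 ≥ 573   (calories)
  3x1 + 1x2 + 1x3 + 15x4 ≤ 16   (sugar)
  0.6x1 + 1.3x2 + 1.6x3 + 0.1x4 ≥ 2.9   (iron)
  x1, x2, x3, x4 ≥ 0.
At the optimum only peanut butter, almonds, eggs are positive (whole milk = 0). Binding constraints: calcium, calories, iron.
So peanut butter = 1.617 servings, almonds = 1.306 servings, eggs = 0.1455 servings.
Cost = 0.22·1.617 + 0.48·1.306 + 0.57·0.1455 = 1.0656.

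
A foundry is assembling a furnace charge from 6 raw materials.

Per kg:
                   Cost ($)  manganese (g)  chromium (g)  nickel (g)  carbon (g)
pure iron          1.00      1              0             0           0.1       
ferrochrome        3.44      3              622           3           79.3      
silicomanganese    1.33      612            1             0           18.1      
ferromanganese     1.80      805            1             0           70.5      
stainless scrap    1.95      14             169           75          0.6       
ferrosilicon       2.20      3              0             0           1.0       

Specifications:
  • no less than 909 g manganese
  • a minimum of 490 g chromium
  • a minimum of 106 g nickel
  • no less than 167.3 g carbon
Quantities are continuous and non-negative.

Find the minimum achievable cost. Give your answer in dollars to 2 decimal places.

This is a linear program. Let x1 = kg of pure iron, x2 = kg of ferrochrome, x3 = kg of silicomanganese, x4 = kg of ferromanganese, x5 = kg of stainless scrap, x6 = kg of ferrosilicon.
Minimize 1x1 + 3.44x2 + 1.33x3 + 1.8x4 + 1.95x5 + 2.2x6 with:
  1x1 + 3x2 + 612x3 + 805x4 + 14x5 + 3x6 ≥ 909   (manganese)
  622x2 + 1x3 + 1x4 + 169x5 ≥ 490   (chromium)
  3x2 + 75x5 ≥ 106   (nickel)
  0.1x1 + 79.3x2 + 18.1x3 + 70.5x4 + 0.6x5 + 1x6 ≥ 167.3   (carbon)
  x1, x2, x3, x4, x5, x6 ≥ 0.
At the optimum only ferrochrome, ferromanganese, stainless scrap are positive (pure iron, silicomanganese, ferrosilicon = 0). There the chromium, nickel, carbon constraints are tight.
Solving gives x2 = 0.4051, x4 = 1.905, x5 = 1.397.
Hence cost = 3.44·0.4051 + 1.8·1.905 + 1.95·1.397 = $7.5467.

$7.55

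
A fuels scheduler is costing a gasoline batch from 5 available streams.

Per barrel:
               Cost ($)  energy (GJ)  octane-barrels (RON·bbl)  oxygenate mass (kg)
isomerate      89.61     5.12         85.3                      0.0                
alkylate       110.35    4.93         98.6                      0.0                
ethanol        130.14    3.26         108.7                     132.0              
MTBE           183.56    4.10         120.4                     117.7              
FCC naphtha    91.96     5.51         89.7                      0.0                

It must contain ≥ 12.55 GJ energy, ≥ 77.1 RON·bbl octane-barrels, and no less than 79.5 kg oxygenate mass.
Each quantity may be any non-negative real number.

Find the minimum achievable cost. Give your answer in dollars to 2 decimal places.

Set it up as a linear program. Let x1 = barrels of isomerate, x2 = barrels of alkylate, x3 = barrels of ethanol, x4 = barrels of MTBE, x5 = barrels of FCC naphtha.
Minimize 89.61x1 + 110.35x2 + 130.14x3 + 183.56x4 + 91.96x5 subject to:
  5.12x1 + 4.93x2 + 3.26x3 + 4.1x4 + 5.51x5 ≥ 12.55   (energy)
  85.3x1 + 98.6x2 + 108.7x3 + 120.4x4 + 89.7x5 ≥ 77.1   (octane-barrels)
  132x3 + 117.7x4 ≥ 79.5   (oxygenate mass)
  x1, x2, x3, x4, x5 ≥ 0.
The cheapest feasible vertex uses only ethanol, FCC naphtha; isomerate, alkylate, MTBE are not used. There the energy and oxygenate mass constraints are tight.
That vertex is x3 = 0.602273, x5 = 1.92134.
Cost = 130.14·0.602273 + 91.96·1.92134 = 255.0662.

$255.07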